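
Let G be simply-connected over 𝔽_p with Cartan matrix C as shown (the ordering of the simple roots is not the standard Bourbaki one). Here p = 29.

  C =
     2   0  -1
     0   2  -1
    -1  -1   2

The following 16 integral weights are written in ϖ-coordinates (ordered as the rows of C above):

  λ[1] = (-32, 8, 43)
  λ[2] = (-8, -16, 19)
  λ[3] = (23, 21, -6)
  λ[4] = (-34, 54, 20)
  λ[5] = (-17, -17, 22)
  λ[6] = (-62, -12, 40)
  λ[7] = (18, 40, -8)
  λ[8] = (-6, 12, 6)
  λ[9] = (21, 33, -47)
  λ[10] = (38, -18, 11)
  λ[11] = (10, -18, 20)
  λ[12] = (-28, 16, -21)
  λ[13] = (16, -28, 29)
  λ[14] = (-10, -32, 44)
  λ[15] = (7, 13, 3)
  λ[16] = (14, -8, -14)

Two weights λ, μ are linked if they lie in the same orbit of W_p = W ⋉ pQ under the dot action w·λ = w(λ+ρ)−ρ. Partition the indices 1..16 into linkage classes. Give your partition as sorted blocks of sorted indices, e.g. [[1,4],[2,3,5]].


Root system A_3: the 3×3 matrix C matches after relabeling.

Alcove-folded reps (p=29, 16 weights, presented ϖ-order):

  [1] (5, 13, 2);  [2] (5, 13, 2);  [3] (7, 5, 5);  [4] (8, 14, 4);  [5] (7, 7, 9);  [6] (1, 9, 2);  [7] (7, 5, 5);  [8] (5, 13, 2);  [9] (7, 5, 5);  [10] (7, 5, 5);  [11] (8, 14, 4);  [12] (1, 9, 2);  [13] (1, 9, 2);  [14] (5, 13, 2);  [15] (8, 14, 4);  [16] (5, 13, 2)

These 16 weights hit 5 W_29-dot-orbits; sizes (5, 4, 3, 1, 3):

[[1, 2, 8, 14, 16], [3, 7, 9, 10], [4, 11, 15], [5], [6, 12, 13]]


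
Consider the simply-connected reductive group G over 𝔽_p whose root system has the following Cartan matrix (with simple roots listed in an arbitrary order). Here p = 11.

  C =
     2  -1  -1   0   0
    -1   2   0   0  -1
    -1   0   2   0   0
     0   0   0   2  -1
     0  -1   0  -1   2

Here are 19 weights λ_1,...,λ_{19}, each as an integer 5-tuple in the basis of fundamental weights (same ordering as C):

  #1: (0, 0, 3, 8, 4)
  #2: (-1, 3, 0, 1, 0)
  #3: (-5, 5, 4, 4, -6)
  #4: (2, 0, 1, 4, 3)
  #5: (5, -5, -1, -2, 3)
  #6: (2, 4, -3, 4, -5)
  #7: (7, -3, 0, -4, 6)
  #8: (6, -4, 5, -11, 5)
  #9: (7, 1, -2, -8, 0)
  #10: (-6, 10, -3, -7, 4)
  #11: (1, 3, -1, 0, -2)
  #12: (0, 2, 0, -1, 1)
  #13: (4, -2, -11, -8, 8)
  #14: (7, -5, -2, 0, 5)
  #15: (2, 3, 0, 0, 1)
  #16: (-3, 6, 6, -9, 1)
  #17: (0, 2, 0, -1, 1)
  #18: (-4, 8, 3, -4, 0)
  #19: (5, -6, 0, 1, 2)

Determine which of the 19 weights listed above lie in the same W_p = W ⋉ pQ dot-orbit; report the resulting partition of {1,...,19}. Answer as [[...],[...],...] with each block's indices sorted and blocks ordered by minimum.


Root system A_5: the 5×5 matrix C matches after relabeling.

λ_j+ρ reflected into Ā_11 (⟨·,θ^∨⟩≤11); 5-tuples as given:

    λ_1 → (1, 3, 1, 0, 2)
    λ_2 → (0, 4, 1, 2, 1)
    λ_3 → (1, 3, 1, 0, 2)
    λ_4 → (1, 1, 2, 1, 4)
    λ_5 → (2, 3, 0, 0, 1)
    λ_6 → (1, 1, 2, 1, 4)
    λ_7 → (4, 2, 2, 0, 2)
    λ_8 → (0, 4, 1, 2, 1)
    λ_9 → (3, 4, 1, 1, 2)
    λ_10 → (2, 3, 0, 0, 1)
    λ_11 → (2, 3, 0, 0, 1)
    λ_12 → (1, 3, 1, 0, 2)
    λ_13 → (1, 1, 2, 1, 4)
    λ_14 → (3, 4, 1, 1, 2)
    λ_15 → (3, 4, 1, 1, 2)
    λ_16 → (1, 1, 2, 1, 4)
    λ_17 → (1, 3, 1, 0, 2)
    λ_18 → (3, 4, 1, 1, 2)
    λ_19 → (1, 3, 1, 0, 2)

These 19 weights hit 6 W_11-dot-orbits; sizes (5, 2, 4, 3, 1, 4):

[[1, 3, 12, 17, 19], [2, 8], [4, 6, 13, 16], [5, 10, 11], [7], [9, 14, 15, 18]]


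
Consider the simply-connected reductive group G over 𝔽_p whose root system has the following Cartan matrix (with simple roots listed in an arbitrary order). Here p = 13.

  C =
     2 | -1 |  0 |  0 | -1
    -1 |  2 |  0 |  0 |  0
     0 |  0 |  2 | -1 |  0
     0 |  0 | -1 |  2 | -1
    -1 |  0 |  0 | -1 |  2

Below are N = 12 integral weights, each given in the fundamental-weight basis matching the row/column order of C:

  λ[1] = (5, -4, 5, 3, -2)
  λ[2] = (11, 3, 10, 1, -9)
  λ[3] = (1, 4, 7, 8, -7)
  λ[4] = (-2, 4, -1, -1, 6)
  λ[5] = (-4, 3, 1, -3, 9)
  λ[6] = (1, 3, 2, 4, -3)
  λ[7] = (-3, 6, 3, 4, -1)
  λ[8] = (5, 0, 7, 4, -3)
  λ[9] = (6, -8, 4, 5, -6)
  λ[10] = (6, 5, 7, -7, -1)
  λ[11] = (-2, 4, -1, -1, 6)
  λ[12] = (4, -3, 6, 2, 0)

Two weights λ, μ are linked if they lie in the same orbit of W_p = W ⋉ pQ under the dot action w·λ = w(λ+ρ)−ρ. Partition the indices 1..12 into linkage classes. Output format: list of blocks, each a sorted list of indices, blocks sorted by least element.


Type A_5, rank 5, |W|=720; reorder rows/cols to standard.

λ_j+ρ reflected into Ā_13 (⟨·,θ^∨⟩≤13); 5-tuples as given:

    1: (2, 1, 4, 3, 1)
    2: (0, 4, 3, 3, 2)
    3: (0, 4, 3, 3, 2)
    4: (1, 4, 0, 0, 6)
    5: (3, 1, 0, 2, 5)
    6: (0, 4, 3, 3, 2)
    7: (0, 4, 3, 3, 2)
    8: (0, 4, 3, 3, 2)
    9: (5, 2, 5, 1, 0)
    10: (1, 4, 0, 0, 6)
    11: (1, 4, 0, 0, 6)
    12: (2, 1, 4, 3, 1)

Partition of {1..12} into 5 W_13-dot-orbits:

[[1, 12], [2, 3, 6, 7, 8], [4, 10, 11], [5], [9]]


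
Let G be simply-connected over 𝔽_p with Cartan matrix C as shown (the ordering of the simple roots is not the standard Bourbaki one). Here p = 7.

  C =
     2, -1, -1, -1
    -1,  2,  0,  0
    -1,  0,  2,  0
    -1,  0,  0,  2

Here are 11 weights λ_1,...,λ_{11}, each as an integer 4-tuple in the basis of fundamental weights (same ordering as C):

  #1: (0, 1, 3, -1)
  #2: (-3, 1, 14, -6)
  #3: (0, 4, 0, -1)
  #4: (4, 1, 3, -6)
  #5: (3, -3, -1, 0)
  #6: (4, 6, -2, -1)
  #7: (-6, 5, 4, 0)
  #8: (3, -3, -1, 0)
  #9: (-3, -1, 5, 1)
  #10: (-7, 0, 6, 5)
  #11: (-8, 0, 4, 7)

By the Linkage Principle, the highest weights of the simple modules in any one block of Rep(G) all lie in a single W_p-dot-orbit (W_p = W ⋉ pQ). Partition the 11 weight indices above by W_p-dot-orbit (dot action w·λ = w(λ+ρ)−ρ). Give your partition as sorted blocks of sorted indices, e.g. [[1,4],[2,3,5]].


Type D_4, rank 4, |W|=192; reorder rows/cols to standard.

W_7-reps of the 11 weights in Ā_7 (same 4-coord order as C):

    λ_1 → (0, 2, 4, 0)
    λ_2 → (1, 1, 0, 4)
    λ_3 → (0, 5, 1, 0)
    λ_4 → (2, 2, 0, 1)
    λ_5 → (2, 2, 0, 1)
    λ_6 → (2, 2, 0, 1)
    λ_7 → (1, 1, 0, 4)
    λ_8 → (2, 2, 0, 1)
    λ_9 → (0, 2, 4, 0)
    λ_10 → (0, 5, 1, 0)
    λ_11 → (0, 5, 1, 0)

Linkage partition of the 11 weights (4 classes, p=7):

[[1, 9], [2, 7], [3, 10, 11], [4, 5, 6, 8]]


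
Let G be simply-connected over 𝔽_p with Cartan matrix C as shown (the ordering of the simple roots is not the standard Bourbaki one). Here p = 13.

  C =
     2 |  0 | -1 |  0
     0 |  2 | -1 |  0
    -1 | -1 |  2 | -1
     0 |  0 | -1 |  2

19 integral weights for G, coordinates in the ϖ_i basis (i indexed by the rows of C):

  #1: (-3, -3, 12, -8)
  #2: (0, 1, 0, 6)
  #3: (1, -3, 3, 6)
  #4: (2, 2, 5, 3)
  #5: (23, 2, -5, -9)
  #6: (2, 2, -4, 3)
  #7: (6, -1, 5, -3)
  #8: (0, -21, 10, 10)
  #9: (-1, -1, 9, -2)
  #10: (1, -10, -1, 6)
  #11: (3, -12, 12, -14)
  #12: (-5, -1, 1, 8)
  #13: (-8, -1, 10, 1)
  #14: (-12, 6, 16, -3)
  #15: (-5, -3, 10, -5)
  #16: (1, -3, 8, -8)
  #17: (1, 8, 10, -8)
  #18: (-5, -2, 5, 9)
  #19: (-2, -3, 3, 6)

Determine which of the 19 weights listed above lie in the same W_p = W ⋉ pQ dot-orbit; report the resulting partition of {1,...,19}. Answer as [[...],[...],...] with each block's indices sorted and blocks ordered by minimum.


Root system D_4: the 4×4 matrix C matches after relabeling.

λ_j+ρ reflected into Ā_13 (⟨·,θ^∨⟩≤13); 4-tuples as given:

    1: (2, 2, 0, 7)
    2: (1, 2, 1, 7)
    3: (2, 2, 0, 7)
    4: (0, 0, 3, 1)
    5: (1, 2, 1, 7)
    6: (0, 0, 3, 1)
    7: (7, 0, 0, 2)
    8: (1, 2, 1, 7)
    9: (0, 0, 3, 1)
    10: (7, 0, 0, 2)
    11: (7, 0, 0, 2)
    12: (2, 2, 0, 7)
    13: (7, 0, 0, 2)
    14: (2, 2, 0, 7)
    15: (4, 2, 1, 4)
    16: (2, 2, 0, 7)
    17: (7, 0, 0, 2)
    18: (1, 2, 1, 7)
    19: (1, 2, 1, 7)

The 19 indices split into 5 linkage classes (same alcove rep ⇔ same W_13-dot-orbit):

[[1, 3, 12, 14, 16], [2, 5, 8, 18, 19], [4, 6, 9], [7, 10, 11, 13, 17], [15]]


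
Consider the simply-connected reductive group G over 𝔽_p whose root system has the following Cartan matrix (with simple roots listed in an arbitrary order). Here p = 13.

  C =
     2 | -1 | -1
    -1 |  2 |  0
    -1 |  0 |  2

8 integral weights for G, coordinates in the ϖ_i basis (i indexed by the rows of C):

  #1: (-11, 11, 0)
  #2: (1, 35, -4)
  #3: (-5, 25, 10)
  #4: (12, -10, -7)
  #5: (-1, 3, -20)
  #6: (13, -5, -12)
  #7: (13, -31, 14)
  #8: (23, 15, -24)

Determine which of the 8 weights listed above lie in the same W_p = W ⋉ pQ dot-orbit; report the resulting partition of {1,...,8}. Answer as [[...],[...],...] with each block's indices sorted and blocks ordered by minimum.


C ↔ A_3 under row/col permutation; |W(A_3)| = 24.

Folding the 8 weights λ_j+ρ into Ā_13 (reps in the given 3-coord order):

  [1] (1, 2, 9) · [2] (1, 2, 9) · [3] (2, 7, 4) · [4] (2, 7, 4) · [5] (2, 7, 4) · [6] (1, 2, 9) · [7] (1, 2, 9) · [8] (1, 2, 9)

The 8 indices split into 2 linkage classes (same alcove rep ⇔ same W_13-dot-orbit):

[[1, 2, 6, 7, 8], [3, 4, 5]]


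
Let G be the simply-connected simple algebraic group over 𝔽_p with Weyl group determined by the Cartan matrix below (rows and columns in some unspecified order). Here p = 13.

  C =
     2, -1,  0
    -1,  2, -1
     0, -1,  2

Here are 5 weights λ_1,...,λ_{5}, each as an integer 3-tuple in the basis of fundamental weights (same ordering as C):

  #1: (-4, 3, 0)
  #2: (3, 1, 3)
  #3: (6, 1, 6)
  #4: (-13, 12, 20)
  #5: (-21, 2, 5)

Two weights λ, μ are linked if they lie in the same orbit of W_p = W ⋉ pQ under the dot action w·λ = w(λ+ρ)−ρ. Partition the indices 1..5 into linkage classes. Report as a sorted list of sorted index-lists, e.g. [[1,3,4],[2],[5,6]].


Root system A_3: the 3×3 matrix C matches after relabeling.

W_13-reps of the 5 weights in Ā_13 (same 3-coord order as C):

  [1] (3, 1, 1)
  [2] (4, 2, 4)
  [3] (4, 2, 4)
  [4] (1, 0, 8)
  [5] (4, 2, 4)

3 distinct reps among the 5 weights ⇒ 3 W_13-linkage classes:

[[1], [2, 3, 5], [4]]


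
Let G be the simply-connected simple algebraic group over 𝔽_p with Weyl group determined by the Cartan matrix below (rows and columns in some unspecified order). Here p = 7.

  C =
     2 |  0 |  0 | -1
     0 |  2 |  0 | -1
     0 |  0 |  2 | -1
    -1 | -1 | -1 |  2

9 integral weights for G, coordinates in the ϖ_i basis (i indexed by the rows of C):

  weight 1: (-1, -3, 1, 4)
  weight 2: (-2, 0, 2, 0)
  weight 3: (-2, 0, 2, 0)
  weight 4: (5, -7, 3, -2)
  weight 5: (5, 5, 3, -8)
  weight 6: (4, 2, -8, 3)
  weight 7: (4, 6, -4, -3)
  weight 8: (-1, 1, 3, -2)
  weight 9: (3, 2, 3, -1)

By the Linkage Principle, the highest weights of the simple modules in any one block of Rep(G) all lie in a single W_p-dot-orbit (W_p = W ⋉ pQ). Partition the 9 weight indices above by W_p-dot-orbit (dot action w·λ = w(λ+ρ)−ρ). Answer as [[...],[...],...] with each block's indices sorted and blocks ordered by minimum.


C ↔ D_4 under row/col permutation; |W(D_4)| = 192.

Folding the 9 weights λ_j+ρ into Ā_7 (reps in the given 4-coord order):

  λ_1 → (0, 2, 2, 0) · λ_2 → (1, 1, 3, 0) · λ_3 → (1, 1, 3, 0) · λ_4 → (1, 1, 3, 0) · λ_5 → (1, 1, 3, 0) · λ_6 → (0, 2, 2, 0) · λ_7 → (0, 2, 2, 0) · λ_8 → (1, 1, 3, 0) · λ_9 → (0, 1, 0, 3)

The 9 indices split into 3 linkage classes (same alcove rep ⇔ same W_7-dot-orbit):

[[1, 6, 7], [2, 3, 4, 5, 8], [9]]


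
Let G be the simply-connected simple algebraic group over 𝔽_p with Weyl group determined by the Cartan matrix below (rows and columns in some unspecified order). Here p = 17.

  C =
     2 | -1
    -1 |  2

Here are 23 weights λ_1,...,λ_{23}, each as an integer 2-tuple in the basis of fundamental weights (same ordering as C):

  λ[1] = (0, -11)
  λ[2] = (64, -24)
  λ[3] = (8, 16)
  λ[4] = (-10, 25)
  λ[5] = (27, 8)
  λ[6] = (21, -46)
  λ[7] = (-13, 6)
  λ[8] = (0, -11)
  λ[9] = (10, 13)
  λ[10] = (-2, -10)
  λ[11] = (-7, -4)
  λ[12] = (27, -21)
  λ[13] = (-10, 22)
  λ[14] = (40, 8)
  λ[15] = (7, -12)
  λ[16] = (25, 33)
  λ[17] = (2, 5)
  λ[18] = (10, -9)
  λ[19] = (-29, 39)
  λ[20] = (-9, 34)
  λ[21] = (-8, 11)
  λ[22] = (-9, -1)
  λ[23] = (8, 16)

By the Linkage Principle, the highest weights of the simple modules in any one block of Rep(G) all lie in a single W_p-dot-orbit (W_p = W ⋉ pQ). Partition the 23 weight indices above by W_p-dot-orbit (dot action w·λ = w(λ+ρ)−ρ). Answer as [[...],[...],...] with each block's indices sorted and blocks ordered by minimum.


Dynkin diagram of C (from the 2 off-diagonal −1 entries): A_2.

W_17-reps of the 23 weights in Ā_17 (same 2-coord order as C):

  λ_1+ρ ↦ (9, 1) · λ_2+ρ ↦ (3, 8) · λ_3+ρ ↦ (0, 8) · λ_4+ρ ↦ (0, 8) · λ_5+ρ ↦ (3, 8) · λ_6+ρ ↦ (6, 5) · λ_7+ρ ↦ (7, 5) · λ_8+ρ ↦ (9, 1) · λ_9+ρ ↦ (3, 6) · λ_10+ρ ↦ (9, 1) · λ_11+ρ ↦ (3, 6) · λ_12+ρ ↦ (3, 6) · λ_13+ρ ↦ (3, 8) · λ_14+ρ ↦ (9, 1) · λ_15+ρ ↦ (3, 8) · λ_16+ρ ↦ (0, 8) · λ_17+ρ ↦ (3, 6) · λ_18+ρ ↦ (3, 8) · λ_19+ρ ↦ (6, 5) · λ_20+ρ ↦ (9, 1) · λ_21+ρ ↦ (7, 5) · λ_22+ρ ↦ (0, 8) · λ_23+ρ ↦ (0, 8)

Partition of {1..23} into 6 W_17-dot-orbits:

[[1, 8, 10, 14, 20], [2, 5, 13, 15, 18], [3, 4, 16, 22, 23], [6, 19], [7, 21], [9, 11, 12, 17]]


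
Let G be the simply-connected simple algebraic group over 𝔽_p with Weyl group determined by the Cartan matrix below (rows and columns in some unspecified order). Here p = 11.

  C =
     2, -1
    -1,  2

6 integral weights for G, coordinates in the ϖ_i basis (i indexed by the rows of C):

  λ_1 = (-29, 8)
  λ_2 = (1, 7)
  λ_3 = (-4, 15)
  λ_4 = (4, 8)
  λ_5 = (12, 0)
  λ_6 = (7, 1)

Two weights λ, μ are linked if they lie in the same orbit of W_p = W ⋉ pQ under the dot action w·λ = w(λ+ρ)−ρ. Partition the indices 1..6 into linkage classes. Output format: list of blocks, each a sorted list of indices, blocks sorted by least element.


A_2 Cartan matrix, 2 simple roots permuted; ρ=(1,1).

Ā_11 reps of the 6 weights (A_2, coords as presented):

    [1] (2, 6)
    [2] (2, 8)
    [3] (2, 6)
    [4] (2, 6)
    [5] (8, 2)
    [6] (8, 2)

Partition of {1..6} into 3 W_11-dot-orbits:

[[1, 3, 4], [2], [5, 6]]


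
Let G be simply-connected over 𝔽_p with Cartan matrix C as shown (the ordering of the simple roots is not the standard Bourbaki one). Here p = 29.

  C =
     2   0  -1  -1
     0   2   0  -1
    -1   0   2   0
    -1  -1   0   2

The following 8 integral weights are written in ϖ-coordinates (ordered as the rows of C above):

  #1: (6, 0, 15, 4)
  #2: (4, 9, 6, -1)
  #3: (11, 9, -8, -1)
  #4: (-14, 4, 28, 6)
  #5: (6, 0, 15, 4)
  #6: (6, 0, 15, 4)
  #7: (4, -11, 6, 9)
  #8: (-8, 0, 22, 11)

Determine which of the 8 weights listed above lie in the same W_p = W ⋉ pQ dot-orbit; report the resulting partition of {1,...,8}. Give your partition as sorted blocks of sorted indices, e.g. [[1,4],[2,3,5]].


A_4 Cartan matrix, 4 simple roots permuted; ρ=(1,1,1,1).

Alcove-folded reps (p=29, 8 weights, presented ϖ-order):

    λ_1+ρ ↦ (7, 1, 16, 5)
    λ_2+ρ ↦ (5, 10, 7, 0)
    λ_3+ρ ↦ (5, 10, 7, 0)
    λ_4+ρ ↦ (7, 1, 16, 5)
    λ_5+ρ ↦ (7, 1, 16, 5)
    λ_6+ρ ↦ (7, 1, 16, 5)
    λ_7+ρ ↦ (5, 10, 7, 0)
    λ_8+ρ ↦ (7, 1, 16, 5)

Linkage partition of the 8 weights (2 classes, p=29):

[[1, 4, 5, 6, 8], [2, 3, 7]]


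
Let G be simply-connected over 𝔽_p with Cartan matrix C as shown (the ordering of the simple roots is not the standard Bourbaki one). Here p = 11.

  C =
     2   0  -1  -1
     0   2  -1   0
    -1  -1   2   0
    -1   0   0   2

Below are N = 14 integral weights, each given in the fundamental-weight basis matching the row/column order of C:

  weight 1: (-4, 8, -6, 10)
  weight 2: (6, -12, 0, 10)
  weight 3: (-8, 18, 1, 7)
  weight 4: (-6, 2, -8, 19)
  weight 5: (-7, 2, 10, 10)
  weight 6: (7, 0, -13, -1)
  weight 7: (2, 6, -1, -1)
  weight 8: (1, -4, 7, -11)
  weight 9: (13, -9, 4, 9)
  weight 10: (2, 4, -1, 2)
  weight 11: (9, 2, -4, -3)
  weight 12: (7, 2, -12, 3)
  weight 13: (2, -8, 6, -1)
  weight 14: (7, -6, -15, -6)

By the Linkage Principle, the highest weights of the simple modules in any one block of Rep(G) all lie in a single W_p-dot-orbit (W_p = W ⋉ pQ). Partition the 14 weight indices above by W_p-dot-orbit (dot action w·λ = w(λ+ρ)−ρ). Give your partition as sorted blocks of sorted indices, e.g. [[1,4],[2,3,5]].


Type A_4, rank 4, |W|=120; reorder rows/cols to standard.

Alcove-folded reps (p=11, 14 weights, presented ϖ-order):

  λ_1 → (5, 0, 3, 2)
  λ_2 → (3, 7, 0, 0)
  λ_3 → (5, 0, 3, 2)
  λ_4 → (2, 4, 0, 1)
  λ_5 → (3, 5, 0, 3)
  λ_6 → (3, 7, 0, 0)
  λ_7 → (3, 7, 0, 0)
  λ_8 → (5, 0, 3, 2)
  λ_9 → (5, 0, 3, 2)
  λ_10 → (3, 5, 0, 3)
  λ_11 → (5, 0, 3, 2)
  λ_12 → (3, 7, 0, 0)
  λ_13 → (3, 7, 0, 0)
  λ_14 → (3, 5, 0, 3)

The 14 indices split into 4 linkage classes (same alcove rep ⇔ same W_11-dot-orbit):

[[1, 3, 8, 9, 11], [2, 6, 7, 12, 13], [4], [5, 10, 14]]


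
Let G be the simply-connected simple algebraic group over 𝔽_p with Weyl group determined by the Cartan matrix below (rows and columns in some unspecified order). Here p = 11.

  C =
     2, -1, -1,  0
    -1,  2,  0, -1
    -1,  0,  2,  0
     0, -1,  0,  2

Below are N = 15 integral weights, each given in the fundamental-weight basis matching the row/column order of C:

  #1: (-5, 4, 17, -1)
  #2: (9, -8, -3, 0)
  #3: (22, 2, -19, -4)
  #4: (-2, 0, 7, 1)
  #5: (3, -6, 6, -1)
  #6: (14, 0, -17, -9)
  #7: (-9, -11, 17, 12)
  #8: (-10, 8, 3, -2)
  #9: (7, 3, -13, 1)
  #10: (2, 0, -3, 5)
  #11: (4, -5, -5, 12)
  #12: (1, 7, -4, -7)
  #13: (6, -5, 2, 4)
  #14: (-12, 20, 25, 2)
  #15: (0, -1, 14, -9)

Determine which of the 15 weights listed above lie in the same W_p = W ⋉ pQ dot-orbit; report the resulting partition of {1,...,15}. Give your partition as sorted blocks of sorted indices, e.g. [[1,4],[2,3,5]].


A_4 Cartan matrix, 4 simple roots permuted; ρ=(1,1,1,1).

λ_j+ρ reflected into Ā_11 (⟨·,θ^∨⟩≤11); 4-tuples as given:

  [1] (3, 4, 3, 1)
  [2] (1, 1, 2, 6)
  [3] (3, 4, 3, 1)
  [4] (1, 0, 7, 2)
  [5] (0, 1, 6, 4)
  [6] (3, 4, 3, 1)
  [7] (3, 1, 5, 0)
  [8] (3, 1, 5, 0)
  [9] (3, 1, 5, 0)
  [10] (1, 1, 2, 6)
  [11] (1, 1, 2, 6)
  [12] (1, 1, 2, 6)
  [13] (3, 4, 3, 1)
  [14] (3, 1, 5, 0)
  [15] (3, 4, 3, 1)

5 distinct reps among the 15 weights ⇒ 5 W_11-linkage classes:

[[1, 3, 6, 13, 15], [2, 10, 11, 12], [4], [5], [7, 8, 9, 14]]


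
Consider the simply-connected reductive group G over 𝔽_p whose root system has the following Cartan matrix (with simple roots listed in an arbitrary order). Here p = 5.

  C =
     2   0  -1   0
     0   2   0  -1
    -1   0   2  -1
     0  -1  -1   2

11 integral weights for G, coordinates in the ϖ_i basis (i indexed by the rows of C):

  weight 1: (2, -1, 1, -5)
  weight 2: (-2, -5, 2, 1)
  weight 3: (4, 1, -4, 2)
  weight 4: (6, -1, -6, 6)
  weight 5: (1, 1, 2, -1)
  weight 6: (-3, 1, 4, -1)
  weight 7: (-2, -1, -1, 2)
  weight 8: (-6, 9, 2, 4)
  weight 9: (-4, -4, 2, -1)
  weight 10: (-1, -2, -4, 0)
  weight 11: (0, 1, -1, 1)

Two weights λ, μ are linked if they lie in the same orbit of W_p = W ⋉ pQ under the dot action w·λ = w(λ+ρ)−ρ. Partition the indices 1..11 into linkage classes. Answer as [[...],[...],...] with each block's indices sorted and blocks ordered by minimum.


Dynkin diagram of C (from the 6 off-diagonal −1 entries): A_4.

λ_j+ρ reflected into Ā_5 (⟨·,θ^∨⟩≤5); 4-tuples as given:

  1: (1, 2, 0, 2);  2: (1, 2, 0, 2);  3: (0, 0, 3, 0);  4: (0, 0, 1, 2);  5: (0, 0, 3, 0);  6: (0, 0, 3, 0);  7: (0, 0, 1, 2);  8: (0, 0, 3, 0);  9: (0, 0, 3, 0);  10: (0, 0, 1, 2);  11: (1, 2, 0, 2)

Linkage partition of the 11 weights (3 classes, p=5):

[[1, 2, 11], [3, 5, 6, 8, 9], [4, 7, 10]]


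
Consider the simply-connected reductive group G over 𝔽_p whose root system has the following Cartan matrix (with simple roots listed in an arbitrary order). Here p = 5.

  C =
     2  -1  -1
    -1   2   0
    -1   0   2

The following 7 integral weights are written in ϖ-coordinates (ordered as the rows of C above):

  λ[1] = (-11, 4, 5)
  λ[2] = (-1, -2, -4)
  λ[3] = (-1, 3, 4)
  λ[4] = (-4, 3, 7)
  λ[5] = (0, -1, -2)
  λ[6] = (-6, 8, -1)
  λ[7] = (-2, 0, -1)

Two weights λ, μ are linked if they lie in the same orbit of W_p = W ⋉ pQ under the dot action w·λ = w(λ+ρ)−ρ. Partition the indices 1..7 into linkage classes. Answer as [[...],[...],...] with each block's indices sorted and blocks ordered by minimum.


Root system A_3: the 3×3 matrix C matches after relabeling.

Each λ_j+ρ reduced to Ā_5; 3-tuples below use C's row order:

  1: (0, 0, 1);  2: (0, 3, 1);  3: (0, 0, 1);  4: (0, 3, 1);  5: (0, 0, 1);  6: (0, 0, 1);  7: (0, 0, 1)

The 7 indices split into 2 linkage classes (same alcove rep ⇔ same W_5-dot-orbit):

[[1, 3, 5, 6, 7], [2, 4]]


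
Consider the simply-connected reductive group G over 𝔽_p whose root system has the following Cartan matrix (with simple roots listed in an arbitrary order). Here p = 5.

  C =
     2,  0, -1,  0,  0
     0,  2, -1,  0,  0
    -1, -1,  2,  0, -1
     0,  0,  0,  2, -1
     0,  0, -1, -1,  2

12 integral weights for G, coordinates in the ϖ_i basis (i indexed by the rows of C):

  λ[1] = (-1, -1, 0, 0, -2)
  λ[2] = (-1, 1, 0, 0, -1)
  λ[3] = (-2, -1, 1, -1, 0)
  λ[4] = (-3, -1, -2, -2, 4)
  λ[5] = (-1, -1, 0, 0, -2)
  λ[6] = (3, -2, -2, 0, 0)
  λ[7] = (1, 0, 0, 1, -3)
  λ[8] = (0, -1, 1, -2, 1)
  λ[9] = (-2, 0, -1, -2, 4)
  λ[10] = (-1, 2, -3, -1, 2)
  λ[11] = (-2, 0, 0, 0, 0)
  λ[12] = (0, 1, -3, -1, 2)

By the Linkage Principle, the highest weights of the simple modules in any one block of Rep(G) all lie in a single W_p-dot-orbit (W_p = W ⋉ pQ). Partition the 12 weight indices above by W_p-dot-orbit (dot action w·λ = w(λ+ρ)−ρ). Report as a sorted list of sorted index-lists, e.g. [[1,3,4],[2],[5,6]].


Root system D_5: the 5×5 matrix C matches after relabeling.

λ_j+ρ reflected into Ā_5 (⟨·,θ^∨⟩≤5); 5-tuples as given:

  λ_1 → (0, 0, 0, 0, 1);  λ_2 → (0, 2, 1, 1, 0);  λ_3 → (1, 0, 1, 0, 1);  λ_4 → (0, 2, 1, 1, 0);  λ_5 → (0, 0, 0, 0, 1);  λ_6 → (2, 1, 0, 0, 1);  λ_7 → (1, 0, 1, 0, 1);  λ_8 → (1, 0, 0, 1, 1);  λ_9 → (0, 0, 0, 0, 1);  λ_10 → (2, 1, 0, 0, 1);  λ_11 → (1, 1, 0, 1, 1);  λ_12 → (1, 0, 1, 0, 1)

Linkage partition of the 12 weights (6 classes, p=5):

[[1, 5, 9], [2, 4], [3, 7, 12], [6, 10], [8], [11]]


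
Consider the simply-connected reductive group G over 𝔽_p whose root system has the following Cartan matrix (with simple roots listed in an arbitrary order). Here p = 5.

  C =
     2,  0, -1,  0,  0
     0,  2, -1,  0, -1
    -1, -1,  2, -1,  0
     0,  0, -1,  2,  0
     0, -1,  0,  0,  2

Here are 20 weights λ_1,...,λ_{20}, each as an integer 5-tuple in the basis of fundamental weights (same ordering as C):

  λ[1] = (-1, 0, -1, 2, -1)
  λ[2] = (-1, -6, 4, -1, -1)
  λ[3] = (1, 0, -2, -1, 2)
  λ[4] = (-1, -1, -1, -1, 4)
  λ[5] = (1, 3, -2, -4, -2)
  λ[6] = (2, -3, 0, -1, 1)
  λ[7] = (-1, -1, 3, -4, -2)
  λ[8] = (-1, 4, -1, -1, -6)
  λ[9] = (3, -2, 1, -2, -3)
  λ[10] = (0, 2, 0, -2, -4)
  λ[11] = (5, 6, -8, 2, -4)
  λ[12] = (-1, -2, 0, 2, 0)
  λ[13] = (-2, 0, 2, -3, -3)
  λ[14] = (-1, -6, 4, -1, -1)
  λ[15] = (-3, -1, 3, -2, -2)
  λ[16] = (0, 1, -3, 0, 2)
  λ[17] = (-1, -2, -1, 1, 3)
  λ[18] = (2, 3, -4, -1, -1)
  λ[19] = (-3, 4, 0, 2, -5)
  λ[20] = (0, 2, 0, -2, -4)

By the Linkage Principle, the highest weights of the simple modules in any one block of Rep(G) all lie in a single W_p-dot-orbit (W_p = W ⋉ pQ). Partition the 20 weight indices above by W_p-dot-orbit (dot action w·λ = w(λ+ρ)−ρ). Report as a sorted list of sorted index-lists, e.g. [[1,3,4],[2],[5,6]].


C ↔ D_5 under row/col permutation; |W(D_5)| = 1920.

W_5-reps of the 20 weights in Ā_5 (same 5-coord order as C):

  [1] (0, 1, 0, 3, 0);  [2] (0, 0, 0, 0, 5);  [3] (1, 0, 0, 1, 3);  [4] (0, 0, 0, 0, 5);  [5] (2, 1, 0, 1, 0);  [6] (2, 1, 0, 1, 0);  [7] (0, 1, 0, 3, 0);  [8] (0, 0, 0, 0, 5);  [9] (2, 1, 0, 1, 0);  [10] (1, 0, 0, 1, 3);  [11] (0, 0, 1, 1, 1);  [12] (0, 1, 0, 3, 0);  [13] (0, 0, 1, 1, 1);  [14] (0, 0, 0, 0, 5);  [15] (2, 1, 0, 1, 0);  [16] (1, 0, 0, 1, 3);  [17] (1, 0, 0, 1, 3);  [18] (0, 1, 0, 3, 0);  [19] (2, 1, 0, 1, 0);  [20] (1, 0, 0, 1, 3)

Grouping the 20 weights by Ā_5-representative: 5 linkage classes.

[[1, 7, 12, 18], [2, 4, 8, 14], [3, 10, 16, 17, 20], [5, 6, 9, 15, 19], [11, 13]]


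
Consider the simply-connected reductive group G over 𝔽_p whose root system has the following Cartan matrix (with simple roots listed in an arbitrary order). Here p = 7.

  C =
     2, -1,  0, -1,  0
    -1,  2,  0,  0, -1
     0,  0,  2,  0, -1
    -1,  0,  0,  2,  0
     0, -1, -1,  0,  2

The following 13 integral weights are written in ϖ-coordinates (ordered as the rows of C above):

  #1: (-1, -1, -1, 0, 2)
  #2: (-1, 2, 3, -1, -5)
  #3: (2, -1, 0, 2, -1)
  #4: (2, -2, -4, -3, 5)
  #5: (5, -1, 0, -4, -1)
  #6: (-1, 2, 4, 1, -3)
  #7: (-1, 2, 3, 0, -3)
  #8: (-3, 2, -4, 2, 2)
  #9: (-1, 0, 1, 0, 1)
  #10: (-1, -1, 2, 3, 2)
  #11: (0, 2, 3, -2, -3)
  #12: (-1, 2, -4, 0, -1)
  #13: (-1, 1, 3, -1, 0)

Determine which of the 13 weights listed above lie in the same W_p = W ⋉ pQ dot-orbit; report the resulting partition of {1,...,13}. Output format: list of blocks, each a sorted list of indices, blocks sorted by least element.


A_5 Cartan matrix, 5 simple roots permuted; ρ=(1,1,1,1,1).

Each λ_j+ρ reduced to Ā_7; 5-tuples below use C's row order:

    1: (0, 0, 0, 1, 3)
    2: (0, 0, 0, 1, 3)
    3: (3, 0, 1, 3, 0)
    4: (0, 1, 2, 1, 2)
    5: (3, 0, 1, 3, 0)
    6: (0, 1, 2, 1, 2)
    7: (0, 1, 2, 1, 2)
    8: (2, 1, 3, 1, 0)
    9: (0, 1, 2, 1, 2)
    10: (0, 0, 0, 1, 3)
    11: (0, 1, 2, 1, 2)
    12: (0, 0, 0, 1, 3)
    13: (0, 2, 4, 0, 1)

5 distinct reps among the 13 weights ⇒ 5 W_7-linkage classes:

[[1, 2, 10, 12], [3, 5], [4, 6, 7, 9, 11], [8], [13]]


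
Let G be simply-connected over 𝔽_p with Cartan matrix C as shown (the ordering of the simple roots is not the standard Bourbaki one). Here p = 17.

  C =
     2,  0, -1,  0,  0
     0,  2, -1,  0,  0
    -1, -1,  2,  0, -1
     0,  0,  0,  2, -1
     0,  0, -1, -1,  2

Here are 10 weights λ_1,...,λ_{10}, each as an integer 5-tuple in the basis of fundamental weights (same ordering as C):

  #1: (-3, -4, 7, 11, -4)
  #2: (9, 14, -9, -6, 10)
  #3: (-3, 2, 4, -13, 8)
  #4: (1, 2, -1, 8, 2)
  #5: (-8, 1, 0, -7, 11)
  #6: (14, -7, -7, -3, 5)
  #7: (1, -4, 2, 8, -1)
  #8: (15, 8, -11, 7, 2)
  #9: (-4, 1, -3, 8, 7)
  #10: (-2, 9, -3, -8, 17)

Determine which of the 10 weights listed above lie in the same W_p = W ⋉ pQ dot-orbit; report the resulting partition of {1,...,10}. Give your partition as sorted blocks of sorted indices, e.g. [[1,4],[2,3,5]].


Type D_5, rank 5, |W|=1920; reorder rows/cols to standard.

Alcove-folded reps (p=17, 10 weights, presented ϖ-order):

  λ_1+ρ ↦ (2, 3, 0, 9, 0);  λ_2+ρ ↦ (1, 4, 2, 6, 0);  λ_3+ρ ↦ (2, 3, 0, 9, 0);  λ_4+ρ ↦ (2, 3, 0, 9, 0);  λ_5+ρ ↦ (1, 4, 2, 6, 0);  λ_6+ρ ↦ (1, 4, 2, 6, 0);  λ_7+ρ ↦ (2, 3, 0, 9, 0);  λ_8+ρ ↦ (6, 1, 0, 1, 1);  λ_9+ρ ↦ (2, 3, 0, 9, 0);  λ_10+ρ ↦ (6, 1, 0, 1, 1)

Partition of {1..10} into 3 W_17-dot-orbits:

[[1, 3, 4, 7, 9], [2, 5, 6], [8, 10]]


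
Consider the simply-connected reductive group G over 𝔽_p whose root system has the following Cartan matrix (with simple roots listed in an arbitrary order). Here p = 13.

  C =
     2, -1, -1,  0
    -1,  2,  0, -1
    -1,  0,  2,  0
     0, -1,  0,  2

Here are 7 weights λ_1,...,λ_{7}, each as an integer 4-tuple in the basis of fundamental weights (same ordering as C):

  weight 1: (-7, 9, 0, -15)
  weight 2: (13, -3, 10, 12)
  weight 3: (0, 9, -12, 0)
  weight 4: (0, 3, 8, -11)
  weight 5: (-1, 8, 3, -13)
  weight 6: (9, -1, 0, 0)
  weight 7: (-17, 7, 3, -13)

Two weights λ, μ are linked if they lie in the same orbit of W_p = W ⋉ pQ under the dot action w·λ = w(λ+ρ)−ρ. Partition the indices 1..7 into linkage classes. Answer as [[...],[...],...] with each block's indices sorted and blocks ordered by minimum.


Cartan matrix: type A_4 (|W|=120); un-permuting the 4 rows.

Alcove-folded reps (p=13, 7 weights, presented ϖ-order):

  [1] (5, 1, 3, 3);  [2] (10, 0, 1, 1);  [3] (10, 0, 1, 1);  [4] (5, 1, 3, 3);  [5] (3, 0, 1, 9);  [6] (10, 0, 1, 1);  [7] (5, 1, 3, 3)

Linkage partition of the 7 weights (3 classes, p=13):

[[1, 4, 7], [2, 3, 6], [5]]


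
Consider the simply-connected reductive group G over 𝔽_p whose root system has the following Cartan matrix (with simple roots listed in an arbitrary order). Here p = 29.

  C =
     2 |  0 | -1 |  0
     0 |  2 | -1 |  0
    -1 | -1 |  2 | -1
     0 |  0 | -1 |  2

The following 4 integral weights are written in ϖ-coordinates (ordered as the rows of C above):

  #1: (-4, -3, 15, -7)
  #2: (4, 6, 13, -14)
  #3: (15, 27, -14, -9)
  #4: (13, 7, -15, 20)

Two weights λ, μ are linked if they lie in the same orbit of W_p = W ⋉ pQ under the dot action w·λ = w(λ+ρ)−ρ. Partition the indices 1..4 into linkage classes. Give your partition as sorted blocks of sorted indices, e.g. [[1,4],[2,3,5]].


Type D_4, rank 4, |W|=192; reorder rows/cols to standard.

W_29-reps of the 4 weights in Ā_29 (same 4-coord order as C):

  1: (3, 2, 5, 6) · 2: (5, 7, 1, 13) · 3: (5, 7, 1, 13) · 4: (0, 6, 8, 7)

Grouping the 4 weights by Ā_29-representative: 3 linkage classes.

[[1], [2, 3], [4]]


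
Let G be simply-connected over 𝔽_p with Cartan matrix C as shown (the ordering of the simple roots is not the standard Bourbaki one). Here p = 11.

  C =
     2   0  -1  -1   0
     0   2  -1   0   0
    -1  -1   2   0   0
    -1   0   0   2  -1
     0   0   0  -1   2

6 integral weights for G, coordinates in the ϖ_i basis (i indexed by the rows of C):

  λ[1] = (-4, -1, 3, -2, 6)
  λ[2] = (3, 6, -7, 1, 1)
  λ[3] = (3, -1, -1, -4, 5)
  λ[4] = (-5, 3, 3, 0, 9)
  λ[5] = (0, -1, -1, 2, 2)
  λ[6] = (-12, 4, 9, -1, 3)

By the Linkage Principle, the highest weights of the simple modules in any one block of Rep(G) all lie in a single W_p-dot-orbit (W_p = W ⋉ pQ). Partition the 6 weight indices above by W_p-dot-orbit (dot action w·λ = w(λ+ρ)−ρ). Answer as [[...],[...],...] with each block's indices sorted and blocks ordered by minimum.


Cartan matrix: type A_5 (|W|=720); un-permuting the 5 rows.

Each λ_j+ρ reduced to Ā_11; 5-tuples below use C's row order:

  λ_1 → (1, 0, 0, 3, 3) · λ_2 → (2, 1, 4, 0, 2) · λ_3 → (1, 0, 0, 3, 3) · λ_4 → (1, 0, 0, 3, 3) · λ_5 → (1, 0, 0, 3, 3) · λ_6 → (1, 0, 0, 3, 3)

Linkage partition of the 6 weights (2 classes, p=11):

[[1, 3, 4, 5, 6], [2]]


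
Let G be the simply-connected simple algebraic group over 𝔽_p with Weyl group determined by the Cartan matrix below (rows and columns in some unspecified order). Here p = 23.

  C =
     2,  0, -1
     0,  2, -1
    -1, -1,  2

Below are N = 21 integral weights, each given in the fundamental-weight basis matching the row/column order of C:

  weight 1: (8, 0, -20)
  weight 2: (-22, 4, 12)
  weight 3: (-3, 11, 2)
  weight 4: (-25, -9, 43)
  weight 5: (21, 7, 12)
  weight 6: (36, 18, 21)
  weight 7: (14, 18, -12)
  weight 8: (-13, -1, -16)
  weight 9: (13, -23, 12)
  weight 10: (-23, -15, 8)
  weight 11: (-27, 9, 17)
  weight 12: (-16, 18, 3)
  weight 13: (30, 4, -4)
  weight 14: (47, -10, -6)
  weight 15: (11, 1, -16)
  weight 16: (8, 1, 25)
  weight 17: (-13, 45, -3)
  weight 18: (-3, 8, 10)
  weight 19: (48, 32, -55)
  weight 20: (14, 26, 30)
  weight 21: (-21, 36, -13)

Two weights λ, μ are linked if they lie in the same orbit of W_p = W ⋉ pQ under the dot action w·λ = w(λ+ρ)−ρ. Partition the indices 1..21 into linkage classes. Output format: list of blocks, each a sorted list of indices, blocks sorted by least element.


C ↔ A_3 under row/col permutation; |W(A_3)| = 24.

Ā_23 reps of the 21 weights (A_3, coords as presented):

    [1] (1, 9, 9)
    [2] (13, 3, 5)
    [3] (2, 12, 1)
    [4] (2, 12, 1)
    [5] (2, 12, 1)
    [6] (1, 9, 9)
    [7] (4, 8, 11)
    [8] (4, 8, 11)
    [9] (1, 9, 9)
    [10] (1, 9, 9)
    [11] (13, 3, 5)
    [12] (4, 8, 11)
    [13] (13, 3, 5)
    [14] (2, 9, 9)
    [15] (2, 12, 1)
    [16] (2, 9, 9)
    [17] (12, 0, 9)
    [18] (2, 9, 9)
    [19] (13, 3, 5)
    [20] (4, 8, 11)
    [21] (2, 9, 9)

Partition of {1..21} into 6 W_23-dot-orbits:

[[1, 6, 9, 10], [2, 11, 13, 19], [3, 4, 5, 15], [7, 8, 12, 20], [14, 16, 18, 21], [17]]


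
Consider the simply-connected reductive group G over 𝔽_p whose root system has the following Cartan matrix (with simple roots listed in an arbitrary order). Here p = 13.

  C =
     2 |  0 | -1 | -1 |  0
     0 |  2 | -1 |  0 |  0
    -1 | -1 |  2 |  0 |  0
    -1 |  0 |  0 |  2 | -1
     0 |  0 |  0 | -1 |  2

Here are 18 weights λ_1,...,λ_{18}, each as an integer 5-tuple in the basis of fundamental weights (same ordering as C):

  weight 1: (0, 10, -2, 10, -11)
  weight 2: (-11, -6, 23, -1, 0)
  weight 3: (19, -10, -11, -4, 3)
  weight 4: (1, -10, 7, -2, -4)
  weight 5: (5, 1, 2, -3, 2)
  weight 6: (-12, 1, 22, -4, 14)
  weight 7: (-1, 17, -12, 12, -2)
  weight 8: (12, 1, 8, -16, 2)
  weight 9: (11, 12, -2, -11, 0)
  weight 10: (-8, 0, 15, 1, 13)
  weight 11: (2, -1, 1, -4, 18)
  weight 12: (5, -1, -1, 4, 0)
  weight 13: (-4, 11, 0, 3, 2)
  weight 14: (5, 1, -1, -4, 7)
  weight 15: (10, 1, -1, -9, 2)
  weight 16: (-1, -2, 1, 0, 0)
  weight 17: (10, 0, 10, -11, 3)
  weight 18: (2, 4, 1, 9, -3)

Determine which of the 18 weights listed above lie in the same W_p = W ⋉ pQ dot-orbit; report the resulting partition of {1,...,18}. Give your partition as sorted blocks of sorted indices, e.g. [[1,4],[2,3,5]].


Cartan matrix: type A_5 (|W|=720); un-permuting the 5 rows.

Alcove-folded reps (p=13, 18 weights, presented ϖ-order):

  1: (0, 1, 1, 1, 1) · 2: (1, 6, 2, 0, 1) · 3: (4, 2, 3, 2, 1) · 4: (1, 6, 2, 0, 1) · 5: (4, 2, 3, 2, 1) · 6: (0, 1, 1, 1, 1) · 7: (6, 0, 0, 5, 1) · 8: (0, 7, 2, 1, 1) · 9: (0, 1, 1, 1, 1) · 10: (1, 6, 2, 0, 1) · 11: (3, 2, 0, 3, 5) · 12: (6, 0, 0, 5, 1) · 13: (1, 6, 2, 0, 1) · 14: (3, 2, 0, 3, 5) · 15: (3, 2, 0, 3, 5) · 16: (0, 1, 1, 1, 1) · 17: (1, 6, 2, 0, 1) · 18: (3, 2, 0, 3, 5)

Linkage partition of the 18 weights (6 classes, p=13):

[[1, 6, 9, 16], [2, 4, 10, 13, 17], [3, 5], [7, 12], [8], [11, 14, 15, 18]]


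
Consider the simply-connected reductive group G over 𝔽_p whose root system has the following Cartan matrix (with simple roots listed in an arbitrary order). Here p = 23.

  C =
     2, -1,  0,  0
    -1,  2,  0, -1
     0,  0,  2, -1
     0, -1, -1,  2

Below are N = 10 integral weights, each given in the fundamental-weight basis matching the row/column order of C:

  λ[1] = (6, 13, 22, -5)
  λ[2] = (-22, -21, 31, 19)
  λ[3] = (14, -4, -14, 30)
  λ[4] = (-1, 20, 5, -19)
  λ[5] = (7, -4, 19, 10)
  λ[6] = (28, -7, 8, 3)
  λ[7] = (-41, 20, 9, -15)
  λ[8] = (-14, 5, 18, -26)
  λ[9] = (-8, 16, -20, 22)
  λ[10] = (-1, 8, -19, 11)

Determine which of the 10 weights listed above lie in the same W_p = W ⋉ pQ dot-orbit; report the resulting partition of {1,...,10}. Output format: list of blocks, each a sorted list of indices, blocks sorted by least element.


Dynkin diagram of C (from the 6 off-diagonal −1 entries): A_4.

Folding the 10 weights λ_j+ρ into Ā_23 (reps in the given 4-coord order):

  [1] (10, 0, 2, 4)
  [2] (0, 3, 12, 6)
  [3] (3, 5, 7, 3)
  [4] (0, 3, 12, 6)
  [5] (3, 5, 7, 3)
  [6] (10, 0, 2, 4)
  [7] (10, 0, 2, 4)
  [8] (10, 0, 2, 4)
  [9] (10, 0, 2, 4)
  [10] (0, 3, 12, 6)

The 10 indices split into 3 linkage classes (same alcove rep ⇔ same W_23-dot-orbit):

[[1, 6, 7, 8, 9], [2, 4, 10], [3, 5]]


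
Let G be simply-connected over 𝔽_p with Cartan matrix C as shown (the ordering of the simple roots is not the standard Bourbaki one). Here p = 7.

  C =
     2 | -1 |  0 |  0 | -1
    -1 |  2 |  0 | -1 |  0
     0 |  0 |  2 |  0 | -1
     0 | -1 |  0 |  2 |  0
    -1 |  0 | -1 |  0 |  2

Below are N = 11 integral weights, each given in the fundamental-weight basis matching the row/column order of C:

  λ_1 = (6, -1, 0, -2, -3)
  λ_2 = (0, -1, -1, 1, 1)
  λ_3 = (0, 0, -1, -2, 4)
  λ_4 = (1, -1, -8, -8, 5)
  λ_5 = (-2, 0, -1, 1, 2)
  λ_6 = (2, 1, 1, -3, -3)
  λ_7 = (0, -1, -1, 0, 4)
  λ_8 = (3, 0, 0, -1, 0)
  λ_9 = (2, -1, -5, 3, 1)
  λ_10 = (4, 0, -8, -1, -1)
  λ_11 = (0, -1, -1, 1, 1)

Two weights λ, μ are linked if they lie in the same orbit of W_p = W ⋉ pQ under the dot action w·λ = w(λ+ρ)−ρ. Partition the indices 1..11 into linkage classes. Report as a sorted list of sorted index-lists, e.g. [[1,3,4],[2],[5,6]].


Root system A_5: the 5×5 matrix C matches after relabeling.

λ_j+ρ reflected into Ā_7 (⟨·,θ^∨⟩≤7); 5-tuples as given:

  λ_1+ρ ↦ (4, 1, 1, 0, 1) · λ_2+ρ ↦ (1, 0, 0, 2, 2) · λ_3+ρ ↦ (1, 0, 0, 1, 5) · λ_4+ρ ↦ (1, 0, 0, 1, 5) · λ_5+ρ ↦ (1, 0, 0, 2, 2) · λ_6+ρ ↦ (1, 0, 0, 2, 2) · λ_7+ρ ↦ (1, 0, 0, 1, 5) · λ_8+ρ ↦ (4, 1, 1, 0, 1) · λ_9+ρ ↦ (1, 0, 0, 2, 2) · λ_10+ρ ↦ (1, 0, 0, 1, 5) · λ_11+ρ ↦ (1, 0, 0, 2, 2)

Linkage partition of the 11 weights (3 classes, p=7):

[[1, 8], [2, 5, 6, 9, 11], [3, 4, 7, 10]]


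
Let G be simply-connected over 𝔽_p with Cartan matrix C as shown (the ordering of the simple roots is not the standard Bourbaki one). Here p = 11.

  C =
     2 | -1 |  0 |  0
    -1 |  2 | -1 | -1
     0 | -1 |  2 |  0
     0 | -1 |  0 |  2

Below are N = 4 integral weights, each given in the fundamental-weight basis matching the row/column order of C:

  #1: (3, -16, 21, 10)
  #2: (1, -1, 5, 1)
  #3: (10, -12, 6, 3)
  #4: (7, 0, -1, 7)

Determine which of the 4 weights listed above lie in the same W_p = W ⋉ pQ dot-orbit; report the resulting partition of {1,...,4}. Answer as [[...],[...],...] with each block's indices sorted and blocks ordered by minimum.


C ↔ D_4 under row/col permutation; |W(D_4)| = 192.

W_11-reps of the 4 weights in Ā_11 (same 4-coord order as C):

    [1] (0, 0, 4, 7)
    [2] (2, 0, 6, 2)
    [3] (0, 0, 4, 7)
    [4] (2, 0, 6, 2)

Partition of {1..4} into 2 W_11-dot-orbits:

[[1, 3], [2, 4]]


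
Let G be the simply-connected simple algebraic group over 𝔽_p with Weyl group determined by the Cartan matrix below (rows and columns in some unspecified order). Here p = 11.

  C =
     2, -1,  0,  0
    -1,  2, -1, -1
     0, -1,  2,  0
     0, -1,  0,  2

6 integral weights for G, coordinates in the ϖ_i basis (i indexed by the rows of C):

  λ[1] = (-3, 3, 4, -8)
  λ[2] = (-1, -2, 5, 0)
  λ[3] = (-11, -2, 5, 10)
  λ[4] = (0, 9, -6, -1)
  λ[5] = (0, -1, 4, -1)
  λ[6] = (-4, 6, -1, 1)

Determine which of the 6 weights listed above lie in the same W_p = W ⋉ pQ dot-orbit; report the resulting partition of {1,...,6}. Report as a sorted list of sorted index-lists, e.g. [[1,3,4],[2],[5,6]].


Root system D_4: the 4×4 matrix C matches after relabeling.

Ā_11 reps of the 6 weights (D_4, coords as presented):

  λ_1+ρ ↦ (3, 2, 0, 2);  λ_2+ρ ↦ (1, 0, 5, 0);  λ_3+ρ ↦ (1, 0, 5, 0);  λ_4+ρ ↦ (1, 0, 5, 0);  λ_5+ρ ↦ (1, 0, 5, 0);  λ_6+ρ ↦ (3, 2, 0, 2)

Partition of {1..6} into 2 W_11-dot-orbits:

[[1, 6], [2, 3, 4, 5]]


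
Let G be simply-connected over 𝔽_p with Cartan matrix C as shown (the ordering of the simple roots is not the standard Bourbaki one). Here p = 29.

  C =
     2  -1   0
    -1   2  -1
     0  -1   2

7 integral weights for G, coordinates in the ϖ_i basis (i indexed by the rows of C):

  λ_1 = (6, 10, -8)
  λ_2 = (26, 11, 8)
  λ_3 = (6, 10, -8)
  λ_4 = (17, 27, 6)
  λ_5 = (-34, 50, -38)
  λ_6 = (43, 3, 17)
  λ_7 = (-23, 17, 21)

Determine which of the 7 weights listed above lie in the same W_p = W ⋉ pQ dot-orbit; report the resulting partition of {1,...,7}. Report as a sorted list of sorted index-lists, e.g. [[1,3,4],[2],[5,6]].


A_3 Cartan matrix, 3 simple roots permuted; ρ=(1,1,1).

λ_j+ρ reflected into Ā_29 (⟨·,θ^∨⟩≤29); 3-tuples as given:

  λ_1+ρ ↦ (7, 4, 7)
  λ_2+ρ ↦ (8, 2, 10)
  λ_3+ρ ↦ (7, 4, 7)
  λ_4+ρ ↦ (6, 5, 17)
  λ_5+ρ ↦ (8, 7, 4)
  λ_6+ρ ↦ (8, 7, 4)
  λ_7+ρ ↦ (7, 4, 7)

4 distinct reps among the 7 weights ⇒ 4 W_29-linkage classes:

[[1, 3, 7], [2], [4], [5, 6]]
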